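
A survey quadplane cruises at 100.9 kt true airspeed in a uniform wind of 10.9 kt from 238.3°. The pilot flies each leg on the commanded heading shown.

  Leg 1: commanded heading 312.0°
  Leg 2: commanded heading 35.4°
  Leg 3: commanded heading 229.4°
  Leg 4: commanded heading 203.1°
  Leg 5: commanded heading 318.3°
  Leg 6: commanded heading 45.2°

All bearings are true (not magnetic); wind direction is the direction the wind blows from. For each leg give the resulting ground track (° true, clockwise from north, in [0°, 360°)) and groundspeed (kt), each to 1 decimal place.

Leg 1: track=318.1°, groundspeed=98.4 kt
Leg 2: track=37.6°, groundspeed=111.0 kt
Leg 3: track=228.3°, groundspeed=90.1 kt
Leg 4: track=199.2°, groundspeed=92.2 kt
Leg 5: track=324.5°, groundspeed=99.6 kt
Leg 6: track=46.5°, groundspeed=111.5 kt

Leg 1: heading 312.0°; drift +6.1° → track 318.1°, groundspeed 98.4 kt
Leg 2: heading 35.4°; drift +2.2° → track 37.6°, groundspeed 111.0 kt
Leg 3: heading 229.4°; drift -1.1° → track 228.3°, groundspeed 90.1 kt
Leg 4: heading 203.1°; drift -3.9° → track 199.2°, groundspeed 92.2 kt
Leg 5: heading 318.3°; drift +6.2° → track 324.5°, groundspeed 99.6 kt
Leg 6: heading 45.2°; drift +1.3° → track 46.5°, groundspeed 111.5 kt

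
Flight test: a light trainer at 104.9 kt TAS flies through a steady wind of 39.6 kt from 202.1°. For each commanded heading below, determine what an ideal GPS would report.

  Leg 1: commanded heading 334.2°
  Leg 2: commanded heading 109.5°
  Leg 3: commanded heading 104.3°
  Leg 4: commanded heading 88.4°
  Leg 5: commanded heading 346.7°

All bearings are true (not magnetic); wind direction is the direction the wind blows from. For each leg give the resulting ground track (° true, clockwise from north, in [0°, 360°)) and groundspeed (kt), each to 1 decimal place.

Leg 1: heading 334.2°; drift +12.6° → track 346.8°, groundspeed 134.7 kt
Leg 2: heading 109.5°; drift -20.3° → track 89.2°, groundspeed 113.8 kt
Leg 3: heading 104.3°; drift -19.6° → track 84.7°, groundspeed 117.0 kt
Leg 4: heading 88.4°; drift -16.7° → track 71.7°, groundspeed 126.1 kt
Leg 5: heading 346.7°; drift +9.5° → track 356.2°, groundspeed 139.1 kt

Leg 1: track=346.8°, groundspeed=134.7 kt
Leg 2: track=89.2°, groundspeed=113.8 kt
Leg 3: track=84.7°, groundspeed=117.0 kt
Leg 4: track=71.7°, groundspeed=126.1 kt
Leg 5: track=356.2°, groundspeed=139.1 kt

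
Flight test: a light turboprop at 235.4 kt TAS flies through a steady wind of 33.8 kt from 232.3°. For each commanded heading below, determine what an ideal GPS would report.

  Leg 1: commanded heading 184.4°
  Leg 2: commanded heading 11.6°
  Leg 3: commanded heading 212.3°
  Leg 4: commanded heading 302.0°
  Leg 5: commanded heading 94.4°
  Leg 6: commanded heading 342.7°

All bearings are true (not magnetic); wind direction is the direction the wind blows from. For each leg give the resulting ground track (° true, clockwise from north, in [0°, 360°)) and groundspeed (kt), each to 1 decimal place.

Leg 1: heading 184.4°; drift -6.7° → track 177.7°, groundspeed 214.2 kt
Leg 2: heading 11.6°; drift +4.8° → track 16.4°, groundspeed 262.0 kt
Leg 3: heading 212.3°; drift -3.2° → track 209.1°, groundspeed 204.0 kt
Leg 4: heading 302.0°; drift +8.1° → track 310.1°, groundspeed 225.9 kt
Leg 5: heading 94.4°; drift -5.0° → track 89.4°, groundspeed 261.5 kt
Leg 6: heading 342.7°; drift +7.3° → track 350.0°, groundspeed 249.2 kt

Leg 1: track=177.7°, groundspeed=214.2 kt
Leg 2: track=16.4°, groundspeed=262.0 kt
Leg 3: track=209.1°, groundspeed=204.0 kt
Leg 4: track=310.1°, groundspeed=225.9 kt
Leg 5: track=89.4°, groundspeed=261.5 kt
Leg 6: track=350.0°, groundspeed=249.2 kt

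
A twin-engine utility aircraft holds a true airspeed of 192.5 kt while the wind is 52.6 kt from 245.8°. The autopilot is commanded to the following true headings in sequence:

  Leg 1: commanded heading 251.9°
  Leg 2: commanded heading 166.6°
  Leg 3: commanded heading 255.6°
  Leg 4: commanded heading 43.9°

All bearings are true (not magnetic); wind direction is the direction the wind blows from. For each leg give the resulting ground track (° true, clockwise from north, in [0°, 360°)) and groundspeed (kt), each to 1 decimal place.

Leg 1: heading 251.9°; drift +2.3° → track 254.2°, groundspeed 140.3 kt
Leg 2: heading 166.6°; drift -15.8° → track 150.8°, groundspeed 189.8 kt
Leg 3: heading 255.6°; drift +3.6° → track 259.2°, groundspeed 141.0 kt
Leg 4: heading 43.9°; drift +4.6° → track 48.5°, groundspeed 242.1 kt

Leg 1: track=254.2°, groundspeed=140.3 kt
Leg 2: track=150.8°, groundspeed=189.8 kt
Leg 3: track=259.2°, groundspeed=141.0 kt
Leg 4: track=48.5°, groundspeed=242.1 kt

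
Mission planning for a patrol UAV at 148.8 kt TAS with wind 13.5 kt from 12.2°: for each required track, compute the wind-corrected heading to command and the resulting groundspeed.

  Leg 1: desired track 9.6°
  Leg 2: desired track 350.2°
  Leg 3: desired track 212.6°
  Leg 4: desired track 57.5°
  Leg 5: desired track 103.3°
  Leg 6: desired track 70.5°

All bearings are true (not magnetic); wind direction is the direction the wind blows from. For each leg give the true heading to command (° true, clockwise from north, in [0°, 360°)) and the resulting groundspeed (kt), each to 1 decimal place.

Leg 1: desired track 9.6°; wind correction +0.2° → command heading 9.8°, groundspeed 135.3 kt
Leg 2: desired track 350.2°; wind correction +1.9° → command heading 352.1°, groundspeed 136.2 kt
Leg 3: desired track 212.6°; wind correction +1.8° → command heading 214.4°, groundspeed 161.4 kt
Leg 4: desired track 57.5°; wind correction -3.7° → command heading 53.8°, groundspeed 139.0 kt
Leg 5: desired track 103.3°; wind correction -5.2° → command heading 98.1°, groundspeed 148.4 kt
Leg 6: desired track 70.5°; wind correction -4.4° → command heading 66.1°, groundspeed 141.3 kt

Leg 1: heading=9.8°, groundspeed=135.3 kt
Leg 2: heading=352.1°, groundspeed=136.2 kt
Leg 3: heading=214.4°, groundspeed=161.4 kt
Leg 4: heading=53.8°, groundspeed=139.0 kt
Leg 5: heading=98.1°, groundspeed=148.4 kt
Leg 6: heading=66.1°, groundspeed=141.3 kt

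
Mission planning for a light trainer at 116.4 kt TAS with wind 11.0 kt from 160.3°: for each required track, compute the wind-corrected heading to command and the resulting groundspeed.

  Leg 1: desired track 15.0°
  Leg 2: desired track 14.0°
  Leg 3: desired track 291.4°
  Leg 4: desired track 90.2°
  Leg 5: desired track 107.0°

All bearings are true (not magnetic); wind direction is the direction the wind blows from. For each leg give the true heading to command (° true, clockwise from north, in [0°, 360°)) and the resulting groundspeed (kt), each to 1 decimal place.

Leg 1: heading=18.1°, groundspeed=125.3 kt
Leg 2: heading=17.0°, groundspeed=125.4 kt
Leg 3: heading=287.3°, groundspeed=123.3 kt
Leg 4: heading=95.3°, groundspeed=112.2 kt
Leg 5: heading=111.3°, groundspeed=109.5 kt

Leg 1: desired track 15.0°; wind correction +3.1° → command heading 18.1°, groundspeed 125.3 kt
Leg 2: desired track 14.0°; wind correction +3.0° → command heading 17.0°, groundspeed 125.4 kt
Leg 3: desired track 291.4°; wind correction -4.1° → command heading 287.3°, groundspeed 123.3 kt
Leg 4: desired track 90.2°; wind correction +5.1° → command heading 95.3°, groundspeed 112.2 kt
Leg 5: desired track 107.0°; wind correction +4.3° → command heading 111.3°, groundspeed 109.5 kt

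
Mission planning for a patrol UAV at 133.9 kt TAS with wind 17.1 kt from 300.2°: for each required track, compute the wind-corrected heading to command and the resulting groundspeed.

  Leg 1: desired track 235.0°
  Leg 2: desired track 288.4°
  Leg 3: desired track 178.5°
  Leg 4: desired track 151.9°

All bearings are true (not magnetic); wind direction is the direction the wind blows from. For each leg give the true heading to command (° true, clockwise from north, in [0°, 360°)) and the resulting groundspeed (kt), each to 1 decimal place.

Leg 1: desired track 235.0°; wind correction +6.7° → command heading 241.7°, groundspeed 125.8 kt
Leg 2: desired track 288.4°; wind correction +1.5° → command heading 289.9°, groundspeed 117.1 kt
Leg 3: desired track 178.5°; wind correction +6.2° → command heading 184.7°, groundspeed 142.1 kt
Leg 4: desired track 151.9°; wind correction +3.8° → command heading 155.7°, groundspeed 148.1 kt

Leg 1: heading=241.7°, groundspeed=125.8 kt
Leg 2: heading=289.9°, groundspeed=117.1 kt
Leg 3: heading=184.7°, groundspeed=142.1 kt
Leg 4: heading=155.7°, groundspeed=148.1 kt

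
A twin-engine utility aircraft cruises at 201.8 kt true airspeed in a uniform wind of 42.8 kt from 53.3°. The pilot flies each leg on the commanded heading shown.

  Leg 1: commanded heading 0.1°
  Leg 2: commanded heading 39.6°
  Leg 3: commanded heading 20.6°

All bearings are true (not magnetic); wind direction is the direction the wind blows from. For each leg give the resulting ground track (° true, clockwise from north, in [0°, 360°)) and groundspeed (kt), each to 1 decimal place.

Leg 1: track=349.1°, groundspeed=179.5 kt
Leg 2: track=36.0°, groundspeed=160.5 kt
Leg 3: track=12.7°, groundspeed=167.4 kt

Leg 1: heading 0.1°; drift -11.0° → track 349.1°, groundspeed 179.5 kt
Leg 2: heading 39.6°; drift -3.6° → track 36.0°, groundspeed 160.5 kt
Leg 3: heading 20.6°; drift -7.9° → track 12.7°, groundspeed 167.4 kt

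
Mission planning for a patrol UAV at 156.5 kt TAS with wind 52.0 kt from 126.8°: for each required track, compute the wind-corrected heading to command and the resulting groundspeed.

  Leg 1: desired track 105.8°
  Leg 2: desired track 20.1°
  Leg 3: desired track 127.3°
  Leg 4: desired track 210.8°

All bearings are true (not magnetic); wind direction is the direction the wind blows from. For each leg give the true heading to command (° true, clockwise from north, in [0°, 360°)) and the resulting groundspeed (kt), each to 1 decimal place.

Leg 1: desired track 105.8°; wind correction +6.8° → command heading 112.6°, groundspeed 106.8 kt
Leg 2: desired track 20.1°; wind correction +18.6° → command heading 38.7°, groundspeed 163.3 kt
Leg 3: desired track 127.3°; wind correction -0.2° → command heading 127.1°, groundspeed 104.5 kt
Leg 4: desired track 210.8°; wind correction -19.3° → command heading 191.5°, groundspeed 142.3 kt

Leg 1: heading=112.6°, groundspeed=106.8 kt
Leg 2: heading=38.7°, groundspeed=163.3 kt
Leg 3: heading=127.1°, groundspeed=104.5 kt
Leg 4: heading=191.5°, groundspeed=142.3 kt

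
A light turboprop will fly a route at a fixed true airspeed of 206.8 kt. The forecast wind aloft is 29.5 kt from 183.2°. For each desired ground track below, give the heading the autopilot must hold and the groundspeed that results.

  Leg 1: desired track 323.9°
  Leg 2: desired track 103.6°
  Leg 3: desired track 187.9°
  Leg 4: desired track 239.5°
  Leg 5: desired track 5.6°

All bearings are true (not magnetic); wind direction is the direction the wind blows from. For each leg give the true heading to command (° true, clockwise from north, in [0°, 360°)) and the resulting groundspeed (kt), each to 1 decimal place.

Leg 1: heading=318.7°, groundspeed=228.8 kt
Leg 2: heading=111.7°, groundspeed=199.4 kt
Leg 3: heading=187.2°, groundspeed=177.4 kt
Leg 4: heading=232.7°, groundspeed=189.0 kt
Leg 5: heading=5.9°, groundspeed=236.3 kt

Leg 1: desired track 323.9°; wind correction -5.2° → command heading 318.7°, groundspeed 228.8 kt
Leg 2: desired track 103.6°; wind correction +8.1° → command heading 111.7°, groundspeed 199.4 kt
Leg 3: desired track 187.9°; wind correction -0.7° → command heading 187.2°, groundspeed 177.4 kt
Leg 4: desired track 239.5°; wind correction -6.8° → command heading 232.7°, groundspeed 189.0 kt
Leg 5: desired track 5.6°; wind correction +0.3° → command heading 5.9°, groundspeed 236.3 kt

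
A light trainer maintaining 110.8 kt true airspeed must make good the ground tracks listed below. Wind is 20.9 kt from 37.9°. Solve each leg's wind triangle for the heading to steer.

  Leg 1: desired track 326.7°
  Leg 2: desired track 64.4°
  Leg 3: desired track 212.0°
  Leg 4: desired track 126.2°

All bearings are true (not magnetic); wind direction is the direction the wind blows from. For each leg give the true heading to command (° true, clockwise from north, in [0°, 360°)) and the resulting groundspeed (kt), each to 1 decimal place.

Leg 1: desired track 326.7°; wind correction +10.3° → command heading 337.0°, groundspeed 102.3 kt
Leg 2: desired track 64.4°; wind correction -4.8° → command heading 59.6°, groundspeed 91.7 kt
Leg 3: desired track 212.0°; wind correction -1.1° → command heading 210.9°, groundspeed 131.6 kt
Leg 4: desired track 126.2°; wind correction -10.9° → command heading 115.3°, groundspeed 108.2 kt

Leg 1: heading=337.0°, groundspeed=102.3 kt
Leg 2: heading=59.6°, groundspeed=91.7 kt
Leg 3: heading=210.9°, groundspeed=131.6 kt
Leg 4: heading=115.3°, groundspeed=108.2 kt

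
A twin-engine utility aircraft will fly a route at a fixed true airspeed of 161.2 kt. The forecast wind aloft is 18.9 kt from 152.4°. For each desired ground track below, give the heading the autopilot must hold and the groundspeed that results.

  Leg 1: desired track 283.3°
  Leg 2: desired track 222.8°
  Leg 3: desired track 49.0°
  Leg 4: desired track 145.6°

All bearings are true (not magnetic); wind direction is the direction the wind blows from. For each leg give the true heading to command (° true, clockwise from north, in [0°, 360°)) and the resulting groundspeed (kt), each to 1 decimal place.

Leg 1: heading=278.2°, groundspeed=172.9 kt
Leg 2: heading=216.5°, groundspeed=153.9 kt
Leg 3: heading=55.5°, groundspeed=164.5 kt
Leg 4: heading=146.4°, groundspeed=142.4 kt

Leg 1: desired track 283.3°; wind correction -5.1° → command heading 278.2°, groundspeed 172.9 kt
Leg 2: desired track 222.8°; wind correction -6.3° → command heading 216.5°, groundspeed 153.9 kt
Leg 3: desired track 49.0°; wind correction +6.5° → command heading 55.5°, groundspeed 164.5 kt
Leg 4: desired track 145.6°; wind correction +0.8° → command heading 146.4°, groundspeed 142.4 kt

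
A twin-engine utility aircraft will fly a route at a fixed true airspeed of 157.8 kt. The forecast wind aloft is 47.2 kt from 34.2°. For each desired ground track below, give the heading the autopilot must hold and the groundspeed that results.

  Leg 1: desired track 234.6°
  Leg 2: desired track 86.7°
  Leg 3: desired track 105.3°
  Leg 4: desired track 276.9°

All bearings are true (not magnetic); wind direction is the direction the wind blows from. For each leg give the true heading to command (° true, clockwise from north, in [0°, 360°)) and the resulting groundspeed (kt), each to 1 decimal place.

Leg 1: heading=240.6°, groundspeed=201.2 kt
Leg 2: heading=73.0°, groundspeed=124.6 kt
Leg 3: heading=88.9°, groundspeed=136.1 kt
Leg 4: heading=292.3°, groundspeed=173.8 kt

Leg 1: desired track 234.6°; wind correction +6.0° → command heading 240.6°, groundspeed 201.2 kt
Leg 2: desired track 86.7°; wind correction -13.7° → command heading 73.0°, groundspeed 124.6 kt
Leg 3: desired track 105.3°; wind correction -16.4° → command heading 88.9°, groundspeed 136.1 kt
Leg 4: desired track 276.9°; wind correction +15.4° → command heading 292.3°, groundspeed 173.8 kt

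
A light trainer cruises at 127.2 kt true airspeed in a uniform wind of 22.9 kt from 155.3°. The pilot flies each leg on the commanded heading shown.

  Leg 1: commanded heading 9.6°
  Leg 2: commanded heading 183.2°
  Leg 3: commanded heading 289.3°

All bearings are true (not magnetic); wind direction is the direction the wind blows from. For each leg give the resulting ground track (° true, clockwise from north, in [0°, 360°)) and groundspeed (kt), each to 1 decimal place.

Leg 1: track=4.6°, groundspeed=146.7 kt
Leg 2: track=188.9°, groundspeed=107.5 kt
Leg 3: track=295.9°, groundspeed=144.1 kt

Leg 1: heading 9.6°; drift -5.0° → track 4.6°, groundspeed 146.7 kt
Leg 2: heading 183.2°; drift +5.7° → track 188.9°, groundspeed 107.5 kt
Leg 3: heading 289.3°; drift +6.6° → track 295.9°, groundspeed 144.1 kt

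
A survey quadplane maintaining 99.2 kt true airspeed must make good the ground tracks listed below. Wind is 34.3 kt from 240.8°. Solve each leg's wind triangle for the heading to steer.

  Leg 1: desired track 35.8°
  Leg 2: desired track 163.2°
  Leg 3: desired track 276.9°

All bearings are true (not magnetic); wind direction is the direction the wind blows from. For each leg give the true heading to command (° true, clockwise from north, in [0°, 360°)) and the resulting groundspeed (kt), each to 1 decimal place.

Leg 1: desired track 35.8°; wind correction -8.4° → command heading 27.4°, groundspeed 129.2 kt
Leg 2: desired track 163.2°; wind correction +19.7° → command heading 182.9°, groundspeed 86.0 kt
Leg 3: desired track 276.9°; wind correction -11.8° → command heading 265.1°, groundspeed 69.4 kt

Leg 1: heading=27.4°, groundspeed=129.2 kt
Leg 2: heading=182.9°, groundspeed=86.0 kt
Leg 3: heading=265.1°, groundspeed=69.4 kt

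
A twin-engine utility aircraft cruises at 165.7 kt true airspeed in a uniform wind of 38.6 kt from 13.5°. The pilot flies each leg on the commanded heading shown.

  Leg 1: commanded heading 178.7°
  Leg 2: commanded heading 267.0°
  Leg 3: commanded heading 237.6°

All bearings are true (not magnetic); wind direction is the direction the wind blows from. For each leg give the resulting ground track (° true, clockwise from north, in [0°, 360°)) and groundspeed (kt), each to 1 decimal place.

Leg 1: track=181.5°, groundspeed=203.3 kt
Leg 2: track=255.2°, groundspeed=180.5 kt
Leg 3: track=229.7°, groundspeed=195.3 kt

Leg 1: heading 178.7°; drift +2.8° → track 181.5°, groundspeed 203.3 kt
Leg 2: heading 267.0°; drift -11.8° → track 255.2°, groundspeed 180.5 kt
Leg 3: heading 237.6°; drift -7.9° → track 229.7°, groundspeed 195.3 kt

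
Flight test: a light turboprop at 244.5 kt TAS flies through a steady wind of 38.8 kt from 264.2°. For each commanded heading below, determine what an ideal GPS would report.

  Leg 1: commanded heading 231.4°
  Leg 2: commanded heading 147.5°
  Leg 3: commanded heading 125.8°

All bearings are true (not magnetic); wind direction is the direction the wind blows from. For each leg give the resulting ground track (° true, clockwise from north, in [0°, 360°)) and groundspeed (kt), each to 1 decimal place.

Leg 1: heading 231.4°; drift -5.7° → track 225.7°, groundspeed 212.9 kt
Leg 2: heading 147.5°; drift -7.5° → track 140.0°, groundspeed 264.2 kt
Leg 3: heading 125.8°; drift -5.4° → track 120.4°, groundspeed 274.7 kt

Leg 1: track=225.7°, groundspeed=212.9 kt
Leg 2: track=140.0°, groundspeed=264.2 kt
Leg 3: track=120.4°, groundspeed=274.7 kt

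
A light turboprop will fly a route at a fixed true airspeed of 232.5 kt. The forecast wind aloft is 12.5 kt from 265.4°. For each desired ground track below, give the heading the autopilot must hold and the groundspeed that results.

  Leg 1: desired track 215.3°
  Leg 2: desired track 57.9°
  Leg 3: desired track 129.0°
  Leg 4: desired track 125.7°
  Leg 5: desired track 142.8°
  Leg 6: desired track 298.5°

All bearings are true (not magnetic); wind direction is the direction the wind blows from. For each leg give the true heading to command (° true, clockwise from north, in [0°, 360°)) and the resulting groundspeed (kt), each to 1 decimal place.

Leg 1: desired track 215.3°; wind correction +2.4° → command heading 217.7°, groundspeed 224.3 kt
Leg 2: desired track 57.9°; wind correction -1.4° → command heading 56.5°, groundspeed 243.5 kt
Leg 3: desired track 129.0°; wind correction +2.1° → command heading 131.1°, groundspeed 241.4 kt
Leg 4: desired track 125.7°; wind correction +2.0° → command heading 127.7°, groundspeed 241.9 kt
Leg 5: desired track 142.8°; wind correction +2.6° → command heading 145.4°, groundspeed 239.0 kt
Leg 6: desired track 298.5°; wind correction -1.7° → command heading 296.8°, groundspeed 221.9 kt

Leg 1: heading=217.7°, groundspeed=224.3 kt
Leg 2: heading=56.5°, groundspeed=243.5 kt
Leg 3: heading=131.1°, groundspeed=241.4 kt
Leg 4: heading=127.7°, groundspeed=241.9 kt
Leg 5: heading=145.4°, groundspeed=239.0 kt
Leg 6: heading=296.8°, groundspeed=221.9 kt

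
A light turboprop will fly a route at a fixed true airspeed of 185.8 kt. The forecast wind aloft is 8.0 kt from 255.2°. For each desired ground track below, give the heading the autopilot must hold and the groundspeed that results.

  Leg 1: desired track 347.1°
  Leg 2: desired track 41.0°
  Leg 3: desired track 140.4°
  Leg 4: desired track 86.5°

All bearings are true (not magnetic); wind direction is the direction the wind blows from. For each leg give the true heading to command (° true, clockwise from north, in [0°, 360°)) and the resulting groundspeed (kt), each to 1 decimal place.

Leg 1: desired track 347.1°; wind correction -2.5° → command heading 344.6°, groundspeed 185.9 kt
Leg 2: desired track 41.0°; wind correction -1.4° → command heading 39.6°, groundspeed 192.4 kt
Leg 3: desired track 140.4°; wind correction +2.2° → command heading 142.6°, groundspeed 189.0 kt
Leg 4: desired track 86.5°; wind correction +0.5° → command heading 87.0°, groundspeed 193.6 kt

Leg 1: heading=344.6°, groundspeed=185.9 kt
Leg 2: heading=39.6°, groundspeed=192.4 kt
Leg 3: heading=142.6°, groundspeed=189.0 kt
Leg 4: heading=87.0°, groundspeed=193.6 kt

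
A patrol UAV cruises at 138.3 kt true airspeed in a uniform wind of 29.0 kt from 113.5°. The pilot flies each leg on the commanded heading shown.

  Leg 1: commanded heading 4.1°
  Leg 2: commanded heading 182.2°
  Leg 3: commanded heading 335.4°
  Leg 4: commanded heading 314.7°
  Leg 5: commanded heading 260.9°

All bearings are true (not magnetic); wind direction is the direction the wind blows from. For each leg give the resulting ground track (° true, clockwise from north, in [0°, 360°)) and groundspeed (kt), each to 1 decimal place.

Leg 1: track=353.6°, groundspeed=150.4 kt
Leg 2: track=194.1°, groundspeed=130.6 kt
Leg 3: track=328.5°, groundspeed=161.1 kt
Leg 4: track=311.1°, groundspeed=165.7 kt
Leg 5: track=266.4°, groundspeed=163.5 kt

Leg 1: heading 4.1°; drift -10.5° → track 353.6°, groundspeed 150.4 kt
Leg 2: heading 182.2°; drift +11.9° → track 194.1°, groundspeed 130.6 kt
Leg 3: heading 335.4°; drift -6.9° → track 328.5°, groundspeed 161.1 kt
Leg 4: heading 314.7°; drift -3.6° → track 311.1°, groundspeed 165.7 kt
Leg 5: heading 260.9°; drift +5.5° → track 266.4°, groundspeed 163.5 kt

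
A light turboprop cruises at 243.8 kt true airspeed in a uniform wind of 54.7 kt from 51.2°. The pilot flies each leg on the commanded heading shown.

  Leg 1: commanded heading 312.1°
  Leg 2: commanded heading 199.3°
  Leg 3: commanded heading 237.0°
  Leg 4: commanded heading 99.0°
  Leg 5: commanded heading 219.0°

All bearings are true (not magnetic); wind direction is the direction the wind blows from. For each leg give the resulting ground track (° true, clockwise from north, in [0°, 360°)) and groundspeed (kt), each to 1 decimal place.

Leg 1: heading 312.1°; drift -12.1° → track 300.0°, groundspeed 258.2 kt
Leg 2: heading 199.3°; drift +5.7° → track 205.0°, groundspeed 291.7 kt
Leg 3: heading 237.0°; drift -1.1° → track 235.9°, groundspeed 298.3 kt
Leg 4: heading 99.0°; drift +11.1° → track 110.1°, groundspeed 211.0 kt
Leg 5: heading 219.0°; drift +2.2° → track 221.2°, groundspeed 297.5 kt

Leg 1: track=300.0°, groundspeed=258.2 kt
Leg 2: track=205.0°, groundspeed=291.7 kt
Leg 3: track=235.9°, groundspeed=298.3 kt
Leg 4: track=110.1°, groundspeed=211.0 kt
Leg 5: track=221.2°, groundspeed=297.5 kt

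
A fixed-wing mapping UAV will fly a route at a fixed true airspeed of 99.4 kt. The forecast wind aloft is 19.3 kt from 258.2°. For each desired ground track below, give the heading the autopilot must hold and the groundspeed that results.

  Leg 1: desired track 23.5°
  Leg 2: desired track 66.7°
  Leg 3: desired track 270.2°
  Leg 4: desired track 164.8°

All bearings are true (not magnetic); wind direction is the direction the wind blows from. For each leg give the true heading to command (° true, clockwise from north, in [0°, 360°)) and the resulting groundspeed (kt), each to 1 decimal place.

Leg 1: heading=14.4°, groundspeed=109.3 kt
Leg 2: heading=64.5°, groundspeed=118.2 kt
Leg 3: heading=267.9°, groundspeed=80.4 kt
Leg 4: heading=176.0°, groundspeed=98.7 kt

Leg 1: desired track 23.5°; wind correction -9.1° → command heading 14.4°, groundspeed 109.3 kt
Leg 2: desired track 66.7°; wind correction -2.2° → command heading 64.5°, groundspeed 118.2 kt
Leg 3: desired track 270.2°; wind correction -2.3° → command heading 267.9°, groundspeed 80.4 kt
Leg 4: desired track 164.8°; wind correction +11.2° → command heading 176.0°, groundspeed 98.7 kt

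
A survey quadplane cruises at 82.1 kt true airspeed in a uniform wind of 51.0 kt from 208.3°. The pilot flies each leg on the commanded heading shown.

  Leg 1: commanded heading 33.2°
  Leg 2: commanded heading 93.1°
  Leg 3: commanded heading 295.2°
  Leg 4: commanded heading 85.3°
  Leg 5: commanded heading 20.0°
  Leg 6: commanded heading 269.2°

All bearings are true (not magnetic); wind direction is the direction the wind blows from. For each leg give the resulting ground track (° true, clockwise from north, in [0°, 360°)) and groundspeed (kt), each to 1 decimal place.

Leg 1: track=31.3°, groundspeed=133.0 kt
Leg 2: track=69.1°, groundspeed=113.6 kt
Leg 3: track=327.9°, groundspeed=94.3 kt
Leg 4: track=64.0°, groundspeed=117.9 kt
Leg 5: track=23.2°, groundspeed=132.8 kt
Leg 6: track=307.1°, groundspeed=72.6 kt

Leg 1: heading 33.2°; drift -1.9° → track 31.3°, groundspeed 133.0 kt
Leg 2: heading 93.1°; drift -24.0° → track 69.1°, groundspeed 113.6 kt
Leg 3: heading 295.2°; drift +32.7° → track 327.9°, groundspeed 94.3 kt
Leg 4: heading 85.3°; drift -21.3° → track 64.0°, groundspeed 117.9 kt
Leg 5: heading 20.0°; drift +3.2° → track 23.2°, groundspeed 132.8 kt
Leg 6: heading 269.2°; drift +37.9° → track 307.1°, groundspeed 72.6 kt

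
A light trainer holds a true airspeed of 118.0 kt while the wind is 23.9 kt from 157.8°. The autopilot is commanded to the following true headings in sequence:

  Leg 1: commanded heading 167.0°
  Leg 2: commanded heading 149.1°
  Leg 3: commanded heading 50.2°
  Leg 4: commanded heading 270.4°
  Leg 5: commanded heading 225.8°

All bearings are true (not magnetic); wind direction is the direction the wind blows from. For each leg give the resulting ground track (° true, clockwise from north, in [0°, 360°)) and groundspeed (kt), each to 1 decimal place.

Leg 1: track=169.3°, groundspeed=94.5 kt
Leg 2: track=146.9°, groundspeed=94.4 kt
Leg 3: track=39.9°, groundspeed=127.3 kt
Leg 4: track=280.2°, groundspeed=129.1 kt
Leg 5: track=237.3°, groundspeed=111.3 kt

Leg 1: heading 167.0°; drift +2.3° → track 169.3°, groundspeed 94.5 kt
Leg 2: heading 149.1°; drift -2.2° → track 146.9°, groundspeed 94.4 kt
Leg 3: heading 50.2°; drift -10.3° → track 39.9°, groundspeed 127.3 kt
Leg 4: heading 270.4°; drift +9.8° → track 280.2°, groundspeed 129.1 kt
Leg 5: heading 225.8°; drift +11.5° → track 237.3°, groundspeed 111.3 kt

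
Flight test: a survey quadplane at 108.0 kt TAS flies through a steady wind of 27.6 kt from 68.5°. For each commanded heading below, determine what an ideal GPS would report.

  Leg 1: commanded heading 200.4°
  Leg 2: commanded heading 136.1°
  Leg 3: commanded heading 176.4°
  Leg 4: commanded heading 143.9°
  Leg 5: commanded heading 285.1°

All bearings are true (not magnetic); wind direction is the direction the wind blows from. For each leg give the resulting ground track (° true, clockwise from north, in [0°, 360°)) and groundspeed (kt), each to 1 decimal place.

Leg 1: heading 200.4°; drift +9.2° → track 209.6°, groundspeed 128.1 kt
Leg 2: heading 136.1°; drift +14.7° → track 150.8°, groundspeed 100.8 kt
Leg 3: heading 176.4°; drift +12.7° → track 189.1°, groundspeed 119.4 kt
Leg 4: heading 143.9°; drift +14.8° → track 158.7°, groundspeed 104.5 kt
Leg 5: heading 285.1°; drift -7.2° → track 277.9°, groundspeed 131.2 kt

Leg 1: track=209.6°, groundspeed=128.1 kt
Leg 2: track=150.8°, groundspeed=100.8 kt
Leg 3: track=189.1°, groundspeed=119.4 kt
Leg 4: track=158.7°, groundspeed=104.5 kt
Leg 5: track=277.9°, groundspeed=131.2 kt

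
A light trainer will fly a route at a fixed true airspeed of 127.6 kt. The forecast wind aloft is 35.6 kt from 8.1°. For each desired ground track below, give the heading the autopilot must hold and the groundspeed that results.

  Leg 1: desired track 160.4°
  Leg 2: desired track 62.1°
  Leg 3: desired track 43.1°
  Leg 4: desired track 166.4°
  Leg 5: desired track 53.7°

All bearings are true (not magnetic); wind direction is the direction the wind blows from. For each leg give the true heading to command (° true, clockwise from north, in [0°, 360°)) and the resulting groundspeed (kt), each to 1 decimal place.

Leg 1: desired track 160.4°; wind correction -7.5° → command heading 152.9°, groundspeed 158.0 kt
Leg 2: desired track 62.1°; wind correction -13.0° → command heading 49.1°, groundspeed 103.4 kt
Leg 3: desired track 43.1°; wind correction -9.2° → command heading 33.9°, groundspeed 96.8 kt
Leg 4: desired track 166.4°; wind correction -5.9° → command heading 160.5°, groundspeed 160.0 kt
Leg 5: desired track 53.7°; wind correction -11.5° → command heading 42.2°, groundspeed 100.1 kt

Leg 1: heading=152.9°, groundspeed=158.0 kt
Leg 2: heading=49.1°, groundspeed=103.4 kt
Leg 3: heading=33.9°, groundspeed=96.8 kt
Leg 4: heading=160.5°, groundspeed=160.0 kt
Leg 5: heading=42.2°, groundspeed=100.1 kt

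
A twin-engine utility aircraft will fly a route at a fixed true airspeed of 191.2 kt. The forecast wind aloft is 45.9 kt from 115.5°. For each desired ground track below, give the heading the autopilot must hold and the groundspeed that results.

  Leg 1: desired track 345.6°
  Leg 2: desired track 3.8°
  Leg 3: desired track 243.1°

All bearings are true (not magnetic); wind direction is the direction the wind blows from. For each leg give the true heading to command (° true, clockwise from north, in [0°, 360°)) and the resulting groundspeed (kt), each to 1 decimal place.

Leg 1: heading=356.2°, groundspeed=217.4 kt
Leg 2: heading=16.7°, groundspeed=203.4 kt
Leg 3: heading=232.1°, groundspeed=215.7 kt

Leg 1: desired track 345.6°; wind correction +10.6° → command heading 356.2°, groundspeed 217.4 kt
Leg 2: desired track 3.8°; wind correction +12.9° → command heading 16.7°, groundspeed 203.4 kt
Leg 3: desired track 243.1°; wind correction -11.0° → command heading 232.1°, groundspeed 215.7 kt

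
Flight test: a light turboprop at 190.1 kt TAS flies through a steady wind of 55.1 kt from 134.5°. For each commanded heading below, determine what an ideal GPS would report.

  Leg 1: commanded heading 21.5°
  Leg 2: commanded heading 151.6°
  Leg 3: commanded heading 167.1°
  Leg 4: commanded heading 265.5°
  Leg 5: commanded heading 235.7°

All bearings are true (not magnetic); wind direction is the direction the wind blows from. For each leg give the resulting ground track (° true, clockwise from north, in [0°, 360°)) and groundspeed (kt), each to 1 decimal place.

Leg 1: track=8.0°, groundspeed=217.6 kt
Leg 2: track=158.3°, groundspeed=138.4 kt
Leg 3: track=178.8°, groundspeed=146.7 kt
Leg 4: track=275.9°, groundspeed=230.0 kt
Leg 5: track=250.8°, groundspeed=207.9 kt

Leg 1: heading 21.5°; drift -13.5° → track 8.0°, groundspeed 217.6 kt
Leg 2: heading 151.6°; drift +6.7° → track 158.3°, groundspeed 138.4 kt
Leg 3: heading 167.1°; drift +11.7° → track 178.8°, groundspeed 146.7 kt
Leg 4: heading 265.5°; drift +10.4° → track 275.9°, groundspeed 230.0 kt
Leg 5: heading 235.7°; drift +15.1° → track 250.8°, groundspeed 207.9 kt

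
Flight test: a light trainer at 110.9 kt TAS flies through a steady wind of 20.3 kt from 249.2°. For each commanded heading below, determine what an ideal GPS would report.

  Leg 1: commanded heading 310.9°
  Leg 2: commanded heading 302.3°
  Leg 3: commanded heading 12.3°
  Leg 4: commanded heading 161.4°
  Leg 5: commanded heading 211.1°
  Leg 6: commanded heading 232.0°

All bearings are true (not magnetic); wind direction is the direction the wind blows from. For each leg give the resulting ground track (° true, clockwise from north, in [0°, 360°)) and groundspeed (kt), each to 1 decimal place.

Leg 1: heading 310.9°; drift +10.0° → track 320.9°, groundspeed 102.8 kt
Leg 2: heading 302.3°; drift +9.3° → track 311.6°, groundspeed 100.0 kt
Leg 3: heading 12.3°; drift +7.9° → track 20.2°, groundspeed 123.2 kt
Leg 4: heading 161.4°; drift -10.4° → track 151.0°, groundspeed 112.0 kt
Leg 5: heading 211.1°; drift -7.5° → track 203.6°, groundspeed 95.7 kt
Leg 6: heading 232.0°; drift -3.8° → track 228.2°, groundspeed 91.7 kt

Leg 1: track=320.9°, groundspeed=102.8 kt
Leg 2: track=311.6°, groundspeed=100.0 kt
Leg 3: track=20.2°, groundspeed=123.2 kt
Leg 4: track=151.0°, groundspeed=112.0 kt
Leg 5: track=203.6°, groundspeed=95.7 kt
Leg 6: track=228.2°, groundspeed=91.7 kt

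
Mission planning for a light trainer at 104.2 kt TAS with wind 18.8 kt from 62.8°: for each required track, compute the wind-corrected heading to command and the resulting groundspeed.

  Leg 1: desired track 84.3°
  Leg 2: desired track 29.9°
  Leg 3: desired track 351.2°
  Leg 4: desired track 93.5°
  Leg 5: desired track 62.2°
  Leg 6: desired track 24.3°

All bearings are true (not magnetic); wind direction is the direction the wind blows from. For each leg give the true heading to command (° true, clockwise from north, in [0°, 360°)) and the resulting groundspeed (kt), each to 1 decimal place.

Leg 1: heading=80.5°, groundspeed=86.5 kt
Leg 2: heading=35.5°, groundspeed=87.9 kt
Leg 3: heading=1.1°, groundspeed=96.7 kt
Leg 4: heading=88.2°, groundspeed=87.6 kt
Leg 5: heading=62.3°, groundspeed=85.4 kt
Leg 6: heading=30.7°, groundspeed=88.8 kt

Leg 1: desired track 84.3°; wind correction -3.8° → command heading 80.5°, groundspeed 86.5 kt
Leg 2: desired track 29.9°; wind correction +5.6° → command heading 35.5°, groundspeed 87.9 kt
Leg 3: desired track 351.2°; wind correction +9.9° → command heading 1.1°, groundspeed 96.7 kt
Leg 4: desired track 93.5°; wind correction -5.3° → command heading 88.2°, groundspeed 87.6 kt
Leg 5: desired track 62.2°; wind correction +0.1° → command heading 62.3°, groundspeed 85.4 kt
Leg 6: desired track 24.3°; wind correction +6.4° → command heading 30.7°, groundspeed 88.8 kt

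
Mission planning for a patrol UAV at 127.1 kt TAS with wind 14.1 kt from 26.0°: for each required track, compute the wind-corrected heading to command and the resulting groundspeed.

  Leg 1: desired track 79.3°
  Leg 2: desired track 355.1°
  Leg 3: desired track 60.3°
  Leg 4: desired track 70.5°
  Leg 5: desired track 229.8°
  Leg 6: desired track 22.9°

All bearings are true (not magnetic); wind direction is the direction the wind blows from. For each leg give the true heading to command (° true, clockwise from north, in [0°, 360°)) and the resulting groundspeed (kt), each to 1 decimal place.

Leg 1: heading=74.2°, groundspeed=118.2 kt
Leg 2: heading=358.4°, groundspeed=114.8 kt
Leg 3: heading=56.7°, groundspeed=115.2 kt
Leg 4: heading=66.0°, groundspeed=116.7 kt
Leg 5: heading=232.4°, groundspeed=139.9 kt
Leg 6: heading=23.2°, groundspeed=113.0 kt

Leg 1: desired track 79.3°; wind correction -5.1° → command heading 74.2°, groundspeed 118.2 kt
Leg 2: desired track 355.1°; wind correction +3.3° → command heading 358.4°, groundspeed 114.8 kt
Leg 3: desired track 60.3°; wind correction -3.6° → command heading 56.7°, groundspeed 115.2 kt
Leg 4: desired track 70.5°; wind correction -4.5° → command heading 66.0°, groundspeed 116.7 kt
Leg 5: desired track 229.8°; wind correction +2.6° → command heading 232.4°, groundspeed 139.9 kt
Leg 6: desired track 22.9°; wind correction +0.3° → command heading 23.2°, groundspeed 113.0 kt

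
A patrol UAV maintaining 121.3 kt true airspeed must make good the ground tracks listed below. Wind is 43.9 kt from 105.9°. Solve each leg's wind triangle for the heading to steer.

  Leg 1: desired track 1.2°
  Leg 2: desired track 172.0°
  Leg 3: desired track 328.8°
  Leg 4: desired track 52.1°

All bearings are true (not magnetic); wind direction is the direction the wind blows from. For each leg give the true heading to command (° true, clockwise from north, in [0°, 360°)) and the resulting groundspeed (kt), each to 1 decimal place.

Leg 1: heading=21.7°, groundspeed=124.8 kt
Leg 2: heading=152.7°, groundspeed=96.7 kt
Leg 3: heading=343.1°, groundspeed=149.7 kt
Leg 4: heading=69.1°, groundspeed=90.1 kt

Leg 1: desired track 1.2°; wind correction +20.5° → command heading 21.7°, groundspeed 124.8 kt
Leg 2: desired track 172.0°; wind correction -19.3° → command heading 152.7°, groundspeed 96.7 kt
Leg 3: desired track 328.8°; wind correction +14.3° → command heading 343.1°, groundspeed 149.7 kt
Leg 4: desired track 52.1°; wind correction +17.0° → command heading 69.1°, groundspeed 90.1 kt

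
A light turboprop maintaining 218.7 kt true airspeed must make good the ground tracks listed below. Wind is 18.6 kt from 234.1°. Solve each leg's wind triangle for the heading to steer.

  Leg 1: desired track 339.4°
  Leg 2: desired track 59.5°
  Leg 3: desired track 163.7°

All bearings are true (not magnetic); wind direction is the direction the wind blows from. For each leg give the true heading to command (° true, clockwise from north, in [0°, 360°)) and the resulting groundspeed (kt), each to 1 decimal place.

Leg 1: desired track 339.4°; wind correction -4.7° → command heading 334.7°, groundspeed 222.9 kt
Leg 2: desired track 59.5°; wind correction +0.5° → command heading 60.0°, groundspeed 237.2 kt
Leg 3: desired track 163.7°; wind correction +4.6° → command heading 168.3°, groundspeed 211.8 kt

Leg 1: heading=334.7°, groundspeed=222.9 kt
Leg 2: heading=60.0°, groundspeed=237.2 kt
Leg 3: heading=168.3°, groundspeed=211.8 kt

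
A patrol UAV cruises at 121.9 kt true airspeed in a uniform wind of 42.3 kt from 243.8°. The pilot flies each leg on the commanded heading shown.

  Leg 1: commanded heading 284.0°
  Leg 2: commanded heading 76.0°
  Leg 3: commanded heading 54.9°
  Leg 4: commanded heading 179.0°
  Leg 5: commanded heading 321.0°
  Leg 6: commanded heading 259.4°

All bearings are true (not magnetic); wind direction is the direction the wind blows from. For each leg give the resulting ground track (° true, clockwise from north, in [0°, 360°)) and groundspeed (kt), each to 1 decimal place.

Leg 1: heading 284.0°; drift +16.9° → track 300.9°, groundspeed 93.7 kt
Leg 2: heading 76.0°; drift -3.1° → track 72.9°, groundspeed 163.5 kt
Leg 3: heading 54.9°; drift +2.3° → track 57.2°, groundspeed 163.8 kt
Leg 4: heading 179.0°; drift -20.2° → track 158.8°, groundspeed 110.7 kt
Leg 5: heading 321.0°; drift +20.1° → track 341.1°, groundspeed 119.9 kt
Leg 6: heading 259.4°; drift +8.0° → track 267.4°, groundspeed 82.0 kt

Leg 1: track=300.9°, groundspeed=93.7 kt
Leg 2: track=72.9°, groundspeed=163.5 kt
Leg 3: track=57.2°, groundspeed=163.8 kt
Leg 4: track=158.8°, groundspeed=110.7 kt
Leg 5: track=341.1°, groundspeed=119.9 kt
Leg 6: track=267.4°, groundspeed=82.0 kt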